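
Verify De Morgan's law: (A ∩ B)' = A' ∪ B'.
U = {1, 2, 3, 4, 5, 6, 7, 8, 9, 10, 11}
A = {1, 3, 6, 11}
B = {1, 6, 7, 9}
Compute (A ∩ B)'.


U = {1, 2, 3, 4, 5, 6, 7, 8, 9, 10, 11}
A = {1, 3, 6, 11}, B = {1, 6, 7, 9}
A ∩ B = {1, 6}
(A ∩ B)' = U \ (A ∩ B) = {2, 3, 4, 5, 7, 8, 9, 10, 11}
Verification via A' ∪ B': A' = {2, 4, 5, 7, 8, 9, 10}, B' = {2, 3, 4, 5, 8, 10, 11}
A' ∪ B' = {2, 3, 4, 5, 7, 8, 9, 10, 11} ✓

{2, 3, 4, 5, 7, 8, 9, 10, 11}


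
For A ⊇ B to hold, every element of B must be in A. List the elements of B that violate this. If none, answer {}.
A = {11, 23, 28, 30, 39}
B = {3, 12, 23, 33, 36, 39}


Set A = {11, 23, 28, 30, 39}
Set B = {3, 12, 23, 33, 36, 39}
Check each element of B against A:
3 ∉ A (include), 12 ∉ A (include), 23 ∈ A, 33 ∉ A (include), 36 ∉ A (include), 39 ∈ A
Elements of B not in A: {3, 12, 33, 36}

{3, 12, 33, 36}


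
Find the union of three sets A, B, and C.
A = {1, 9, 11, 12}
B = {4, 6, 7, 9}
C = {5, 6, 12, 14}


Set A = {1, 9, 11, 12}
Set B = {4, 6, 7, 9}
Set C = {5, 6, 12, 14}
First, A ∪ B = {1, 4, 6, 7, 9, 11, 12}
Then, (A ∪ B) ∪ C = {1, 4, 5, 6, 7, 9, 11, 12, 14}

{1, 4, 5, 6, 7, 9, 11, 12, 14}


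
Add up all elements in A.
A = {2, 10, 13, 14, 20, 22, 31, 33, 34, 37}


Set A = {2, 10, 13, 14, 20, 22, 31, 33, 34, 37}
Sum = 2 + 10 + 13 + 14 + 20 + 22 + 31 + 33 + 34 + 37 = 216

216


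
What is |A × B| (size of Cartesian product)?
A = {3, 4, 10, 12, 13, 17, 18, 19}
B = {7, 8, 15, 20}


Set A = {3, 4, 10, 12, 13, 17, 18, 19} has 8 elements.
Set B = {7, 8, 15, 20} has 4 elements.
|A × B| = |A| × |B| = 8 × 4 = 32

32


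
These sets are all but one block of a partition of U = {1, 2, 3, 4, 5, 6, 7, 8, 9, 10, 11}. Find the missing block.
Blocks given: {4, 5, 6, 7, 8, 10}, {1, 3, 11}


U = {1, 2, 3, 4, 5, 6, 7, 8, 9, 10, 11}
Shown blocks: {4, 5, 6, 7, 8, 10}, {1, 3, 11}
A partition's blocks are pairwise disjoint and cover U, so the missing block = U \ (union of shown blocks).
Union of shown blocks: {1, 3, 4, 5, 6, 7, 8, 10, 11}
Missing block = U \ (union) = {2, 9}

{2, 9}


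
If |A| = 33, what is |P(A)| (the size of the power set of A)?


The set has 33 elements.
The power set contains all possible subsets.
|P(A)| = 2^|A| = 2^33 = 8589934592

8589934592


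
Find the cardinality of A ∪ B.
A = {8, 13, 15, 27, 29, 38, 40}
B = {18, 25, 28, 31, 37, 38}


Set A = {8, 13, 15, 27, 29, 38, 40}, |A| = 7
Set B = {18, 25, 28, 31, 37, 38}, |B| = 6
A ∩ B = {38}, |A ∩ B| = 1
|A ∪ B| = |A| + |B| - |A ∩ B| = 7 + 6 - 1 = 12

12


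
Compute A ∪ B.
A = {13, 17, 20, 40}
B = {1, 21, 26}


Set A = {13, 17, 20, 40}
Set B = {1, 21, 26}
A ∪ B includes all elements in either set.
Elements from A: {13, 17, 20, 40}
Elements from B not already included: {1, 21, 26}
A ∪ B = {1, 13, 17, 20, 21, 26, 40}

{1, 13, 17, 20, 21, 26, 40}


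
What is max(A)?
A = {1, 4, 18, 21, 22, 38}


Set A = {1, 4, 18, 21, 22, 38}
Elements in ascending order: 1, 4, 18, 21, 22, 38
The largest element is 38.

38


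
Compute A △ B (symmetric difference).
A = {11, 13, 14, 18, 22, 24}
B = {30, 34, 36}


Set A = {11, 13, 14, 18, 22, 24}
Set B = {30, 34, 36}
A △ B = (A \ B) ∪ (B \ A)
Elements in A but not B: {11, 13, 14, 18, 22, 24}
Elements in B but not A: {30, 34, 36}
A △ B = {11, 13, 14, 18, 22, 24, 30, 34, 36}

{11, 13, 14, 18, 22, 24, 30, 34, 36}


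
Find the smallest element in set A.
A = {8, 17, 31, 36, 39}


Set A = {8, 17, 31, 36, 39}
Elements in ascending order: 8, 17, 31, 36, 39
The smallest element is 8.

8


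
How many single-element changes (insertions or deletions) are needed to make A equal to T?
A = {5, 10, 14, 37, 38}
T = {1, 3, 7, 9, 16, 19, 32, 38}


Set A = {5, 10, 14, 37, 38}
Set T = {1, 3, 7, 9, 16, 19, 32, 38}
Elements to remove from A (in A, not in T): {5, 10, 14, 37} → 4 removals
Elements to add to A (in T, not in A): {1, 3, 7, 9, 16, 19, 32} → 7 additions
Total edits = 4 + 7 = 11

11


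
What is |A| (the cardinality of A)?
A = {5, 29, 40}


Set A = {5, 29, 40}
Listing elements: 5, 29, 40
Counting: 3 elements
|A| = 3

3


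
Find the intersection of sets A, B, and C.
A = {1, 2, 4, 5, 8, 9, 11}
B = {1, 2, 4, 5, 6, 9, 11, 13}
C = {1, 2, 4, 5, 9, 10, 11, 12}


Set A = {1, 2, 4, 5, 8, 9, 11}
Set B = {1, 2, 4, 5, 6, 9, 11, 13}
Set C = {1, 2, 4, 5, 9, 10, 11, 12}
First, A ∩ B = {1, 2, 4, 5, 9, 11}
Then, (A ∩ B) ∩ C = {1, 2, 4, 5, 9, 11}

{1, 2, 4, 5, 9, 11}


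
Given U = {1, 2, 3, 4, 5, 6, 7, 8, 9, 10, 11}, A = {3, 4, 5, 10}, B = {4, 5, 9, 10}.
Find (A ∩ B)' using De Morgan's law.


U = {1, 2, 3, 4, 5, 6, 7, 8, 9, 10, 11}
A = {3, 4, 5, 10}, B = {4, 5, 9, 10}
A ∩ B = {4, 5, 10}
(A ∩ B)' = U \ (A ∩ B) = {1, 2, 3, 6, 7, 8, 9, 11}
Verification via A' ∪ B': A' = {1, 2, 6, 7, 8, 9, 11}, B' = {1, 2, 3, 6, 7, 8, 11}
A' ∪ B' = {1, 2, 3, 6, 7, 8, 9, 11} ✓

{1, 2, 3, 6, 7, 8, 9, 11}


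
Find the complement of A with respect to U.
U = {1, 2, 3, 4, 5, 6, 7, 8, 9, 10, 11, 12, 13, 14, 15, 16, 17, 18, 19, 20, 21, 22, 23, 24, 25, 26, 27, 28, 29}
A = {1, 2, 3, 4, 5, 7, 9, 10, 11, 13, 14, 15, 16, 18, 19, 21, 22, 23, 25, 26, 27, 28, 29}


Universal set U = {1, 2, 3, 4, 5, 6, 7, 8, 9, 10, 11, 12, 13, 14, 15, 16, 17, 18, 19, 20, 21, 22, 23, 24, 25, 26, 27, 28, 29}
Set A = {1, 2, 3, 4, 5, 7, 9, 10, 11, 13, 14, 15, 16, 18, 19, 21, 22, 23, 25, 26, 27, 28, 29}
A' = U \ A = elements in U but not in A
Checking each element of U:
1 (in A, exclude), 2 (in A, exclude), 3 (in A, exclude), 4 (in A, exclude), 5 (in A, exclude), 6 (not in A, include), 7 (in A, exclude), 8 (not in A, include), 9 (in A, exclude), 10 (in A, exclude), 11 (in A, exclude), 12 (not in A, include), 13 (in A, exclude), 14 (in A, exclude), 15 (in A, exclude), 16 (in A, exclude), 17 (not in A, include), 18 (in A, exclude), 19 (in A, exclude), 20 (not in A, include), 21 (in A, exclude), 22 (in A, exclude), 23 (in A, exclude), 24 (not in A, include), 25 (in A, exclude), 26 (in A, exclude), 27 (in A, exclude), 28 (in A, exclude), 29 (in A, exclude)
A' = {6, 8, 12, 17, 20, 24}

{6, 8, 12, 17, 20, 24}


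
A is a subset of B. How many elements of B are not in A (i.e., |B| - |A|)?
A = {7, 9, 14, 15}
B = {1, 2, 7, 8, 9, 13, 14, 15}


Set A = {7, 9, 14, 15}, |A| = 4
Set B = {1, 2, 7, 8, 9, 13, 14, 15}, |B| = 8
Since A ⊆ B: B \ A = {1, 2, 8, 13}
|B| - |A| = 8 - 4 = 4

4


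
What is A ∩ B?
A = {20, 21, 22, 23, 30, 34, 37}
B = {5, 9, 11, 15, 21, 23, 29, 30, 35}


Set A = {20, 21, 22, 23, 30, 34, 37}
Set B = {5, 9, 11, 15, 21, 23, 29, 30, 35}
A ∩ B includes only elements in both sets.
Check each element of A against B:
20 ✗, 21 ✓, 22 ✗, 23 ✓, 30 ✓, 34 ✗, 37 ✗
A ∩ B = {21, 23, 30}

{21, 23, 30}


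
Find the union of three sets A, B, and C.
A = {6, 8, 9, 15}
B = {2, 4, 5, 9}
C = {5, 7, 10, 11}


Set A = {6, 8, 9, 15}
Set B = {2, 4, 5, 9}
Set C = {5, 7, 10, 11}
First, A ∪ B = {2, 4, 5, 6, 8, 9, 15}
Then, (A ∪ B) ∪ C = {2, 4, 5, 6, 7, 8, 9, 10, 11, 15}

{2, 4, 5, 6, 7, 8, 9, 10, 11, 15}


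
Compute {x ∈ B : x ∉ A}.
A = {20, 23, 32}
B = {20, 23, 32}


Set A = {20, 23, 32}
Set B = {20, 23, 32}
Check each element of B against A:
20 ∈ A, 23 ∈ A, 32 ∈ A
Elements of B not in A: {}

{}


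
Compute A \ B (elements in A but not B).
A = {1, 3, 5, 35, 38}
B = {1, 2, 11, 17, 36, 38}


Set A = {1, 3, 5, 35, 38}
Set B = {1, 2, 11, 17, 36, 38}
A \ B includes elements in A that are not in B.
Check each element of A:
1 (in B, remove), 3 (not in B, keep), 5 (not in B, keep), 35 (not in B, keep), 38 (in B, remove)
A \ B = {3, 5, 35}

{3, 5, 35}


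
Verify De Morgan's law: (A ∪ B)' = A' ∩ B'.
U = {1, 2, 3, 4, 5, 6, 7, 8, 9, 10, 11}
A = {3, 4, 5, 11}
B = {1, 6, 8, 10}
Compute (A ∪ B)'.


U = {1, 2, 3, 4, 5, 6, 7, 8, 9, 10, 11}
A = {3, 4, 5, 11}, B = {1, 6, 8, 10}
A ∪ B = {1, 3, 4, 5, 6, 8, 10, 11}
(A ∪ B)' = U \ (A ∪ B) = {2, 7, 9}
Verification via A' ∩ B': A' = {1, 2, 6, 7, 8, 9, 10}, B' = {2, 3, 4, 5, 7, 9, 11}
A' ∩ B' = {2, 7, 9} ✓

{2, 7, 9}


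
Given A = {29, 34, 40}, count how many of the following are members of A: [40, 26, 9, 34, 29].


Set A = {29, 34, 40}
Candidates: [40, 26, 9, 34, 29]
Check each candidate:
40 ∈ A, 26 ∉ A, 9 ∉ A, 34 ∈ A, 29 ∈ A
Count of candidates in A: 3

3


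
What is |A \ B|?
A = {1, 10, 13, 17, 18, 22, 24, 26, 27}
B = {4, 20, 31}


Set A = {1, 10, 13, 17, 18, 22, 24, 26, 27}
Set B = {4, 20, 31}
A \ B = {1, 10, 13, 17, 18, 22, 24, 26, 27}
|A \ B| = 9

9


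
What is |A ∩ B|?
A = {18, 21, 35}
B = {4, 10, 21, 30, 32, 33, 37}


Set A = {18, 21, 35}
Set B = {4, 10, 21, 30, 32, 33, 37}
A ∩ B = {21}
|A ∩ B| = 1

1


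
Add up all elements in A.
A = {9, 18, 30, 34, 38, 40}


Set A = {9, 18, 30, 34, 38, 40}
Sum = 9 + 18 + 30 + 34 + 38 + 40 = 169

169


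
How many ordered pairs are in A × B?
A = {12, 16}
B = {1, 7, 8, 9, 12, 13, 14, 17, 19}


Set A = {12, 16} has 2 elements.
Set B = {1, 7, 8, 9, 12, 13, 14, 17, 19} has 9 elements.
|A × B| = |A| × |B| = 2 × 9 = 18

18


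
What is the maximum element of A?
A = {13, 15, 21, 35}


Set A = {13, 15, 21, 35}
Elements in ascending order: 13, 15, 21, 35
The largest element is 35.

35


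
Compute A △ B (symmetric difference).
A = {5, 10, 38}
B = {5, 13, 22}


Set A = {5, 10, 38}
Set B = {5, 13, 22}
A △ B = (A \ B) ∪ (B \ A)
Elements in A but not B: {10, 38}
Elements in B but not A: {13, 22}
A △ B = {10, 13, 22, 38}

{10, 13, 22, 38}


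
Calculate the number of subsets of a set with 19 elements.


The set has 19 elements.
The power set contains all possible subsets.
|P(A)| = 2^|A| = 2^19 = 524288

524288


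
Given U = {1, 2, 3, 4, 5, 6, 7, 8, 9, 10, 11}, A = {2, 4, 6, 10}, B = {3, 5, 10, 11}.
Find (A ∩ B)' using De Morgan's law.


U = {1, 2, 3, 4, 5, 6, 7, 8, 9, 10, 11}
A = {2, 4, 6, 10}, B = {3, 5, 10, 11}
A ∩ B = {10}
(A ∩ B)' = U \ (A ∩ B) = {1, 2, 3, 4, 5, 6, 7, 8, 9, 11}
Verification via A' ∪ B': A' = {1, 3, 5, 7, 8, 9, 11}, B' = {1, 2, 4, 6, 7, 8, 9}
A' ∪ B' = {1, 2, 3, 4, 5, 6, 7, 8, 9, 11} ✓

{1, 2, 3, 4, 5, 6, 7, 8, 9, 11}


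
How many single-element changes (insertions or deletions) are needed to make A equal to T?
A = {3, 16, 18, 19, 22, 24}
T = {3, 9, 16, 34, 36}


Set A = {3, 16, 18, 19, 22, 24}
Set T = {3, 9, 16, 34, 36}
Elements to remove from A (in A, not in T): {18, 19, 22, 24} → 4 removals
Elements to add to A (in T, not in A): {9, 34, 36} → 3 additions
Total edits = 4 + 3 = 7

7


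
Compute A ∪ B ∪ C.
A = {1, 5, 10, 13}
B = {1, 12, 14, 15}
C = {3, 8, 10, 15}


Set A = {1, 5, 10, 13}
Set B = {1, 12, 14, 15}
Set C = {3, 8, 10, 15}
First, A ∪ B = {1, 5, 10, 12, 13, 14, 15}
Then, (A ∪ B) ∪ C = {1, 3, 5, 8, 10, 12, 13, 14, 15}

{1, 3, 5, 8, 10, 12, 13, 14, 15}


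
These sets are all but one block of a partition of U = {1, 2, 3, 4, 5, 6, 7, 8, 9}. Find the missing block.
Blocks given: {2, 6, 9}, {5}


U = {1, 2, 3, 4, 5, 6, 7, 8, 9}
Shown blocks: {2, 6, 9}, {5}
A partition's blocks are pairwise disjoint and cover U, so the missing block = U \ (union of shown blocks).
Union of shown blocks: {2, 5, 6, 9}
Missing block = U \ (union) = {1, 3, 4, 7, 8}

{1, 3, 4, 7, 8}


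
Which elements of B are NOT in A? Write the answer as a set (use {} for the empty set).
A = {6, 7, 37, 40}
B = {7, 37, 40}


Set A = {6, 7, 37, 40}
Set B = {7, 37, 40}
Check each element of B against A:
7 ∈ A, 37 ∈ A, 40 ∈ A
Elements of B not in A: {}

{}


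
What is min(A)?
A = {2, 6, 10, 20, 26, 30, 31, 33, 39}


Set A = {2, 6, 10, 20, 26, 30, 31, 33, 39}
Elements in ascending order: 2, 6, 10, 20, 26, 30, 31, 33, 39
The smallest element is 2.

2


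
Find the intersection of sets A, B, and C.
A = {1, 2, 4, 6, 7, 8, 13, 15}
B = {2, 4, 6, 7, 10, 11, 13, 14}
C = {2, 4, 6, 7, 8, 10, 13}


Set A = {1, 2, 4, 6, 7, 8, 13, 15}
Set B = {2, 4, 6, 7, 10, 11, 13, 14}
Set C = {2, 4, 6, 7, 8, 10, 13}
First, A ∩ B = {2, 4, 6, 7, 13}
Then, (A ∩ B) ∩ C = {2, 4, 6, 7, 13}

{2, 4, 6, 7, 13}


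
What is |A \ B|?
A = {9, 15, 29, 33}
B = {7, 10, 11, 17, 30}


Set A = {9, 15, 29, 33}
Set B = {7, 10, 11, 17, 30}
A \ B = {9, 15, 29, 33}
|A \ B| = 4

4


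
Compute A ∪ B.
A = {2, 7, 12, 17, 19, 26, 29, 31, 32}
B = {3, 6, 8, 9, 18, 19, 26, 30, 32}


Set A = {2, 7, 12, 17, 19, 26, 29, 31, 32}
Set B = {3, 6, 8, 9, 18, 19, 26, 30, 32}
A ∪ B includes all elements in either set.
Elements from A: {2, 7, 12, 17, 19, 26, 29, 31, 32}
Elements from B not already included: {3, 6, 8, 9, 18, 30}
A ∪ B = {2, 3, 6, 7, 8, 9, 12, 17, 18, 19, 26, 29, 30, 31, 32}

{2, 3, 6, 7, 8, 9, 12, 17, 18, 19, 26, 29, 30, 31, 32}


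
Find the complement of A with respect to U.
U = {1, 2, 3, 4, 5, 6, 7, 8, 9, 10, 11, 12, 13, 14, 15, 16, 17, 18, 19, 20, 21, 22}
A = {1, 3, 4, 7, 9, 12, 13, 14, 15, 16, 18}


Universal set U = {1, 2, 3, 4, 5, 6, 7, 8, 9, 10, 11, 12, 13, 14, 15, 16, 17, 18, 19, 20, 21, 22}
Set A = {1, 3, 4, 7, 9, 12, 13, 14, 15, 16, 18}
A' = U \ A = elements in U but not in A
Checking each element of U:
1 (in A, exclude), 2 (not in A, include), 3 (in A, exclude), 4 (in A, exclude), 5 (not in A, include), 6 (not in A, include), 7 (in A, exclude), 8 (not in A, include), 9 (in A, exclude), 10 (not in A, include), 11 (not in A, include), 12 (in A, exclude), 13 (in A, exclude), 14 (in A, exclude), 15 (in A, exclude), 16 (in A, exclude), 17 (not in A, include), 18 (in A, exclude), 19 (not in A, include), 20 (not in A, include), 21 (not in A, include), 22 (not in A, include)
A' = {2, 5, 6, 8, 10, 11, 17, 19, 20, 21, 22}

{2, 5, 6, 8, 10, 11, 17, 19, 20, 21, 22}


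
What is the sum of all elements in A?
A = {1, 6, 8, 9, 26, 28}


Set A = {1, 6, 8, 9, 26, 28}
Sum = 1 + 6 + 8 + 9 + 26 + 28 = 78

78


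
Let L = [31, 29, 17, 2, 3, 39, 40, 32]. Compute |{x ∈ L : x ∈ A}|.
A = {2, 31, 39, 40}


Set A = {2, 31, 39, 40}
Candidates: [31, 29, 17, 2, 3, 39, 40, 32]
Check each candidate:
31 ∈ A, 29 ∉ A, 17 ∉ A, 2 ∈ A, 3 ∉ A, 39 ∈ A, 40 ∈ A, 32 ∉ A
Count of candidates in A: 4

4


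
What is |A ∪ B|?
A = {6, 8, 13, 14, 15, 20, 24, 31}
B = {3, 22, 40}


Set A = {6, 8, 13, 14, 15, 20, 24, 31}, |A| = 8
Set B = {3, 22, 40}, |B| = 3
A ∩ B = {}, |A ∩ B| = 0
|A ∪ B| = |A| + |B| - |A ∩ B| = 8 + 3 - 0 = 11

11


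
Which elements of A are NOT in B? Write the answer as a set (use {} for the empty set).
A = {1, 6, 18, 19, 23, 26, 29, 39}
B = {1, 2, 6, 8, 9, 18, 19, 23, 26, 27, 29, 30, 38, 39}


Set A = {1, 6, 18, 19, 23, 26, 29, 39}
Set B = {1, 2, 6, 8, 9, 18, 19, 23, 26, 27, 29, 30, 38, 39}
Check each element of A against B:
1 ∈ B, 6 ∈ B, 18 ∈ B, 19 ∈ B, 23 ∈ B, 26 ∈ B, 29 ∈ B, 39 ∈ B
Elements of A not in B: {}

{}


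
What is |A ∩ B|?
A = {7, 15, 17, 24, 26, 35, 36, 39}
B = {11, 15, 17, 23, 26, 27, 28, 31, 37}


Set A = {7, 15, 17, 24, 26, 35, 36, 39}
Set B = {11, 15, 17, 23, 26, 27, 28, 31, 37}
A ∩ B = {15, 17, 26}
|A ∩ B| = 3

3


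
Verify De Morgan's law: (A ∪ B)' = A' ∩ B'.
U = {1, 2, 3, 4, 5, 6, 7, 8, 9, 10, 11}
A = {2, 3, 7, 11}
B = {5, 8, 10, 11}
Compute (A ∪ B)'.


U = {1, 2, 3, 4, 5, 6, 7, 8, 9, 10, 11}
A = {2, 3, 7, 11}, B = {5, 8, 10, 11}
A ∪ B = {2, 3, 5, 7, 8, 10, 11}
(A ∪ B)' = U \ (A ∪ B) = {1, 4, 6, 9}
Verification via A' ∩ B': A' = {1, 4, 5, 6, 8, 9, 10}, B' = {1, 2, 3, 4, 6, 7, 9}
A' ∩ B' = {1, 4, 6, 9} ✓

{1, 4, 6, 9}


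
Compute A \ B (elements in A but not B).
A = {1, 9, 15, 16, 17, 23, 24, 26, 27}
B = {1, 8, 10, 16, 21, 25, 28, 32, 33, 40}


Set A = {1, 9, 15, 16, 17, 23, 24, 26, 27}
Set B = {1, 8, 10, 16, 21, 25, 28, 32, 33, 40}
A \ B includes elements in A that are not in B.
Check each element of A:
1 (in B, remove), 9 (not in B, keep), 15 (not in B, keep), 16 (in B, remove), 17 (not in B, keep), 23 (not in B, keep), 24 (not in B, keep), 26 (not in B, keep), 27 (not in B, keep)
A \ B = {9, 15, 17, 23, 24, 26, 27}

{9, 15, 17, 23, 24, 26, 27}


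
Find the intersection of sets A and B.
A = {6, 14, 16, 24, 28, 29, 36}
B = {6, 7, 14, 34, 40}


Set A = {6, 14, 16, 24, 28, 29, 36}
Set B = {6, 7, 14, 34, 40}
A ∩ B includes only elements in both sets.
Check each element of A against B:
6 ✓, 14 ✓, 16 ✗, 24 ✗, 28 ✗, 29 ✗, 36 ✗
A ∩ B = {6, 14}

{6, 14}


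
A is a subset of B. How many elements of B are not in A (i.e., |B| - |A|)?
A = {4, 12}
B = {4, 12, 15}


Set A = {4, 12}, |A| = 2
Set B = {4, 12, 15}, |B| = 3
Since A ⊆ B: B \ A = {15}
|B| - |A| = 3 - 2 = 1

1


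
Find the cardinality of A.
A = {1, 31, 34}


Set A = {1, 31, 34}
Listing elements: 1, 31, 34
Counting: 3 elements
|A| = 3

3


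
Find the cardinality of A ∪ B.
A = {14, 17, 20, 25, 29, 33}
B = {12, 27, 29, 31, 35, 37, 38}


Set A = {14, 17, 20, 25, 29, 33}, |A| = 6
Set B = {12, 27, 29, 31, 35, 37, 38}, |B| = 7
A ∩ B = {29}, |A ∩ B| = 1
|A ∪ B| = |A| + |B| - |A ∩ B| = 6 + 7 - 1 = 12

12


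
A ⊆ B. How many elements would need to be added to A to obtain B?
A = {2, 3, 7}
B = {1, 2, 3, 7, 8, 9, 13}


Set A = {2, 3, 7}, |A| = 3
Set B = {1, 2, 3, 7, 8, 9, 13}, |B| = 7
Since A ⊆ B: B \ A = {1, 8, 9, 13}
|B| - |A| = 7 - 3 = 4

4


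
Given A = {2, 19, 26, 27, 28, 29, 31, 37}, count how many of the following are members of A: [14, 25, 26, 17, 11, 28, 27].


Set A = {2, 19, 26, 27, 28, 29, 31, 37}
Candidates: [14, 25, 26, 17, 11, 28, 27]
Check each candidate:
14 ∉ A, 25 ∉ A, 26 ∈ A, 17 ∉ A, 11 ∉ A, 28 ∈ A, 27 ∈ A
Count of candidates in A: 3

3


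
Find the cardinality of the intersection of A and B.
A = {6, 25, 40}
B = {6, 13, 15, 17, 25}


Set A = {6, 25, 40}
Set B = {6, 13, 15, 17, 25}
A ∩ B = {6, 25}
|A ∩ B| = 2

2


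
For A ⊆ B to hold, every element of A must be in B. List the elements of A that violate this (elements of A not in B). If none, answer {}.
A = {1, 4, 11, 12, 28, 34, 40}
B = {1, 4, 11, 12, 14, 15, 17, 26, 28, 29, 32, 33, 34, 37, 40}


Set A = {1, 4, 11, 12, 28, 34, 40}
Set B = {1, 4, 11, 12, 14, 15, 17, 26, 28, 29, 32, 33, 34, 37, 40}
Check each element of A against B:
1 ∈ B, 4 ∈ B, 11 ∈ B, 12 ∈ B, 28 ∈ B, 34 ∈ B, 40 ∈ B
Elements of A not in B: {}

{}


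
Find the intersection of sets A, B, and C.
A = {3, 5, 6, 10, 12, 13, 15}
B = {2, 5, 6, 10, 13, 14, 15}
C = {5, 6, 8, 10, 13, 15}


Set A = {3, 5, 6, 10, 12, 13, 15}
Set B = {2, 5, 6, 10, 13, 14, 15}
Set C = {5, 6, 8, 10, 13, 15}
First, A ∩ B = {5, 6, 10, 13, 15}
Then, (A ∩ B) ∩ C = {5, 6, 10, 13, 15}

{5, 6, 10, 13, 15}


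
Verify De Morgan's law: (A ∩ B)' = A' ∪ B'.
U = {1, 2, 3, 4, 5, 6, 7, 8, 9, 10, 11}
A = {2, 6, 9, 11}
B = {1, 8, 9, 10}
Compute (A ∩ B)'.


U = {1, 2, 3, 4, 5, 6, 7, 8, 9, 10, 11}
A = {2, 6, 9, 11}, B = {1, 8, 9, 10}
A ∩ B = {9}
(A ∩ B)' = U \ (A ∩ B) = {1, 2, 3, 4, 5, 6, 7, 8, 10, 11}
Verification via A' ∪ B': A' = {1, 3, 4, 5, 7, 8, 10}, B' = {2, 3, 4, 5, 6, 7, 11}
A' ∪ B' = {1, 2, 3, 4, 5, 6, 7, 8, 10, 11} ✓

{1, 2, 3, 4, 5, 6, 7, 8, 10, 11}


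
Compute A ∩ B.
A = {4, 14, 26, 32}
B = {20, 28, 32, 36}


Set A = {4, 14, 26, 32}
Set B = {20, 28, 32, 36}
A ∩ B includes only elements in both sets.
Check each element of A against B:
4 ✗, 14 ✗, 26 ✗, 32 ✓
A ∩ B = {32}

{32}


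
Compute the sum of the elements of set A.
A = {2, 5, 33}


Set A = {2, 5, 33}
Sum = 2 + 5 + 33 = 40

40


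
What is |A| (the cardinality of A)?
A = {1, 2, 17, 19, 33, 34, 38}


Set A = {1, 2, 17, 19, 33, 34, 38}
Listing elements: 1, 2, 17, 19, 33, 34, 38
Counting: 7 elements
|A| = 7

7


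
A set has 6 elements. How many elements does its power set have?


The set has 6 elements.
The power set contains all possible subsets.
|P(A)| = 2^|A| = 2^6 = 64

64


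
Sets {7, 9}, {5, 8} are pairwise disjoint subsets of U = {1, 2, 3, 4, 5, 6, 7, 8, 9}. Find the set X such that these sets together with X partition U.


U = {1, 2, 3, 4, 5, 6, 7, 8, 9}
Shown blocks: {7, 9}, {5, 8}
A partition's blocks are pairwise disjoint and cover U, so the missing block = U \ (union of shown blocks).
Union of shown blocks: {5, 7, 8, 9}
Missing block = U \ (union) = {1, 2, 3, 4, 6}

{1, 2, 3, 4, 6}


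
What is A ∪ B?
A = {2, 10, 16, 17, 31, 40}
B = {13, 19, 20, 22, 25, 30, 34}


Set A = {2, 10, 16, 17, 31, 40}
Set B = {13, 19, 20, 22, 25, 30, 34}
A ∪ B includes all elements in either set.
Elements from A: {2, 10, 16, 17, 31, 40}
Elements from B not already included: {13, 19, 20, 22, 25, 30, 34}
A ∪ B = {2, 10, 13, 16, 17, 19, 20, 22, 25, 30, 31, 34, 40}

{2, 10, 13, 16, 17, 19, 20, 22, 25, 30, 31, 34, 40}


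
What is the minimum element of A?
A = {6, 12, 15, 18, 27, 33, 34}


Set A = {6, 12, 15, 18, 27, 33, 34}
Elements in ascending order: 6, 12, 15, 18, 27, 33, 34
The smallest element is 6.

6


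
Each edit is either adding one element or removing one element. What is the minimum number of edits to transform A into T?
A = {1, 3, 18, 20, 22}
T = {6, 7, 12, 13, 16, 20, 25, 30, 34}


Set A = {1, 3, 18, 20, 22}
Set T = {6, 7, 12, 13, 16, 20, 25, 30, 34}
Elements to remove from A (in A, not in T): {1, 3, 18, 22} → 4 removals
Elements to add to A (in T, not in A): {6, 7, 12, 13, 16, 25, 30, 34} → 8 additions
Total edits = 4 + 8 = 12

12


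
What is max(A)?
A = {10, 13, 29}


Set A = {10, 13, 29}
Elements in ascending order: 10, 13, 29
The largest element is 29.

29


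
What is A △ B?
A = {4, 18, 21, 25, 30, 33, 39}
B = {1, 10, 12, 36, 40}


Set A = {4, 18, 21, 25, 30, 33, 39}
Set B = {1, 10, 12, 36, 40}
A △ B = (A \ B) ∪ (B \ A)
Elements in A but not B: {4, 18, 21, 25, 30, 33, 39}
Elements in B but not A: {1, 10, 12, 36, 40}
A △ B = {1, 4, 10, 12, 18, 21, 25, 30, 33, 36, 39, 40}

{1, 4, 10, 12, 18, 21, 25, 30, 33, 36, 39, 40}


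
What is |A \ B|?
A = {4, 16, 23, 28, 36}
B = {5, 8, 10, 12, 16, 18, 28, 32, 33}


Set A = {4, 16, 23, 28, 36}
Set B = {5, 8, 10, 12, 16, 18, 28, 32, 33}
A \ B = {4, 23, 36}
|A \ B| = 3

3


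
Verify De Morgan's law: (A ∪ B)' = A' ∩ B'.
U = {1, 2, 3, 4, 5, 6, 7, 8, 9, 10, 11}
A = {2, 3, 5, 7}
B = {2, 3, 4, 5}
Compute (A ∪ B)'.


U = {1, 2, 3, 4, 5, 6, 7, 8, 9, 10, 11}
A = {2, 3, 5, 7}, B = {2, 3, 4, 5}
A ∪ B = {2, 3, 4, 5, 7}
(A ∪ B)' = U \ (A ∪ B) = {1, 6, 8, 9, 10, 11}
Verification via A' ∩ B': A' = {1, 4, 6, 8, 9, 10, 11}, B' = {1, 6, 7, 8, 9, 10, 11}
A' ∩ B' = {1, 6, 8, 9, 10, 11} ✓

{1, 6, 8, 9, 10, 11}


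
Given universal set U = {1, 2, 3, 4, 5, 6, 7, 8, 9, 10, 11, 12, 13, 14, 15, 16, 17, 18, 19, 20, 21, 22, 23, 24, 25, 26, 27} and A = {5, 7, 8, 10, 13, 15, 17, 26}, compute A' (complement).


Universal set U = {1, 2, 3, 4, 5, 6, 7, 8, 9, 10, 11, 12, 13, 14, 15, 16, 17, 18, 19, 20, 21, 22, 23, 24, 25, 26, 27}
Set A = {5, 7, 8, 10, 13, 15, 17, 26}
A' = U \ A = elements in U but not in A
Checking each element of U:
1 (not in A, include), 2 (not in A, include), 3 (not in A, include), 4 (not in A, include), 5 (in A, exclude), 6 (not in A, include), 7 (in A, exclude), 8 (in A, exclude), 9 (not in A, include), 10 (in A, exclude), 11 (not in A, include), 12 (not in A, include), 13 (in A, exclude), 14 (not in A, include), 15 (in A, exclude), 16 (not in A, include), 17 (in A, exclude), 18 (not in A, include), 19 (not in A, include), 20 (not in A, include), 21 (not in A, include), 22 (not in A, include), 23 (not in A, include), 24 (not in A, include), 25 (not in A, include), 26 (in A, exclude), 27 (not in A, include)
A' = {1, 2, 3, 4, 6, 9, 11, 12, 14, 16, 18, 19, 20, 21, 22, 23, 24, 25, 27}

{1, 2, 3, 4, 6, 9, 11, 12, 14, 16, 18, 19, 20, 21, 22, 23, 24, 25, 27}


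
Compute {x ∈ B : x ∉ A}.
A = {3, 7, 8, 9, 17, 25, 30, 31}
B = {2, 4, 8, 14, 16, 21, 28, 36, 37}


Set A = {3, 7, 8, 9, 17, 25, 30, 31}
Set B = {2, 4, 8, 14, 16, 21, 28, 36, 37}
Check each element of B against A:
2 ∉ A (include), 4 ∉ A (include), 8 ∈ A, 14 ∉ A (include), 16 ∉ A (include), 21 ∉ A (include), 28 ∉ A (include), 36 ∉ A (include), 37 ∉ A (include)
Elements of B not in A: {2, 4, 14, 16, 21, 28, 36, 37}

{2, 4, 14, 16, 21, 28, 36, 37}


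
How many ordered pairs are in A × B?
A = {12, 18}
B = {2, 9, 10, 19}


Set A = {12, 18} has 2 elements.
Set B = {2, 9, 10, 19} has 4 elements.
|A × B| = |A| × |B| = 2 × 4 = 8

8


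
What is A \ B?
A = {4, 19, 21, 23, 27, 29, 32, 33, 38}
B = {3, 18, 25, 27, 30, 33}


Set A = {4, 19, 21, 23, 27, 29, 32, 33, 38}
Set B = {3, 18, 25, 27, 30, 33}
A \ B includes elements in A that are not in B.
Check each element of A:
4 (not in B, keep), 19 (not in B, keep), 21 (not in B, keep), 23 (not in B, keep), 27 (in B, remove), 29 (not in B, keep), 32 (not in B, keep), 33 (in B, remove), 38 (not in B, keep)
A \ B = {4, 19, 21, 23, 29, 32, 38}

{4, 19, 21, 23, 29, 32, 38}


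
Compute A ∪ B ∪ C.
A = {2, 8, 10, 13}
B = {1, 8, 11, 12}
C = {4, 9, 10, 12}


Set A = {2, 8, 10, 13}
Set B = {1, 8, 11, 12}
Set C = {4, 9, 10, 12}
First, A ∪ B = {1, 2, 8, 10, 11, 12, 13}
Then, (A ∪ B) ∪ C = {1, 2, 4, 8, 9, 10, 11, 12, 13}

{1, 2, 4, 8, 9, 10, 11, 12, 13}


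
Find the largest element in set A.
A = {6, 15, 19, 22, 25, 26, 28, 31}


Set A = {6, 15, 19, 22, 25, 26, 28, 31}
Elements in ascending order: 6, 15, 19, 22, 25, 26, 28, 31
The largest element is 31.

31


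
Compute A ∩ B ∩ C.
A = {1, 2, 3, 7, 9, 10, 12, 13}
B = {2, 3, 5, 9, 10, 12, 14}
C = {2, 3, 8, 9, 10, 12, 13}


Set A = {1, 2, 3, 7, 9, 10, 12, 13}
Set B = {2, 3, 5, 9, 10, 12, 14}
Set C = {2, 3, 8, 9, 10, 12, 13}
First, A ∩ B = {2, 3, 9, 10, 12}
Then, (A ∩ B) ∩ C = {2, 3, 9, 10, 12}

{2, 3, 9, 10, 12}


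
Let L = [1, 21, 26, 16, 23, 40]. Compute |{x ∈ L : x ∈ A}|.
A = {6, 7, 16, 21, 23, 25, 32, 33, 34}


Set A = {6, 7, 16, 21, 23, 25, 32, 33, 34}
Candidates: [1, 21, 26, 16, 23, 40]
Check each candidate:
1 ∉ A, 21 ∈ A, 26 ∉ A, 16 ∈ A, 23 ∈ A, 40 ∉ A
Count of candidates in A: 3

3


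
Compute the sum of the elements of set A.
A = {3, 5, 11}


Set A = {3, 5, 11}
Sum = 3 + 5 + 11 = 19

19


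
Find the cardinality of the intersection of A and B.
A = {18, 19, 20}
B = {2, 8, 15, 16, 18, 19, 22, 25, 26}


Set A = {18, 19, 20}
Set B = {2, 8, 15, 16, 18, 19, 22, 25, 26}
A ∩ B = {18, 19}
|A ∩ B| = 2

2


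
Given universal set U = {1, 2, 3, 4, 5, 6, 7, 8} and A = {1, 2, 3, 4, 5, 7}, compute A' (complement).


Universal set U = {1, 2, 3, 4, 5, 6, 7, 8}
Set A = {1, 2, 3, 4, 5, 7}
A' = U \ A = elements in U but not in A
Checking each element of U:
1 (in A, exclude), 2 (in A, exclude), 3 (in A, exclude), 4 (in A, exclude), 5 (in A, exclude), 6 (not in A, include), 7 (in A, exclude), 8 (not in A, include)
A' = {6, 8}

{6, 8}


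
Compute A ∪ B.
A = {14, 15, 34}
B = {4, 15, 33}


Set A = {14, 15, 34}
Set B = {4, 15, 33}
A ∪ B includes all elements in either set.
Elements from A: {14, 15, 34}
Elements from B not already included: {4, 33}
A ∪ B = {4, 14, 15, 33, 34}

{4, 14, 15, 33, 34}


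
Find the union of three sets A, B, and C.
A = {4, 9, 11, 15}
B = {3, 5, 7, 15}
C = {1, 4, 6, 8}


Set A = {4, 9, 11, 15}
Set B = {3, 5, 7, 15}
Set C = {1, 4, 6, 8}
First, A ∪ B = {3, 4, 5, 7, 9, 11, 15}
Then, (A ∪ B) ∪ C = {1, 3, 4, 5, 6, 7, 8, 9, 11, 15}

{1, 3, 4, 5, 6, 7, 8, 9, 11, 15}


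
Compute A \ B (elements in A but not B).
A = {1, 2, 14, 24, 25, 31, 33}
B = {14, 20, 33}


Set A = {1, 2, 14, 24, 25, 31, 33}
Set B = {14, 20, 33}
A \ B includes elements in A that are not in B.
Check each element of A:
1 (not in B, keep), 2 (not in B, keep), 14 (in B, remove), 24 (not in B, keep), 25 (not in B, keep), 31 (not in B, keep), 33 (in B, remove)
A \ B = {1, 2, 24, 25, 31}

{1, 2, 24, 25, 31}


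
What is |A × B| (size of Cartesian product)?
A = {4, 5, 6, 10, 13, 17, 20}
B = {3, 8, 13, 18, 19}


Set A = {4, 5, 6, 10, 13, 17, 20} has 7 elements.
Set B = {3, 8, 13, 18, 19} has 5 elements.
|A × B| = |A| × |B| = 7 × 5 = 35

35


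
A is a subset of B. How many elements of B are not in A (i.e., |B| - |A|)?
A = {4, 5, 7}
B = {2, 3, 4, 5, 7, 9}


Set A = {4, 5, 7}, |A| = 3
Set B = {2, 3, 4, 5, 7, 9}, |B| = 6
Since A ⊆ B: B \ A = {2, 3, 9}
|B| - |A| = 6 - 3 = 3

3


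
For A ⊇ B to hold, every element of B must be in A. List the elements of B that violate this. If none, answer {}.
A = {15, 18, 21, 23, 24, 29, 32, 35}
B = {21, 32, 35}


Set A = {15, 18, 21, 23, 24, 29, 32, 35}
Set B = {21, 32, 35}
Check each element of B against A:
21 ∈ A, 32 ∈ A, 35 ∈ A
Elements of B not in A: {}

{}


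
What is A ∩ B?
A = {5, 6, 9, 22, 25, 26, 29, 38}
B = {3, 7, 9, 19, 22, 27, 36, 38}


Set A = {5, 6, 9, 22, 25, 26, 29, 38}
Set B = {3, 7, 9, 19, 22, 27, 36, 38}
A ∩ B includes only elements in both sets.
Check each element of A against B:
5 ✗, 6 ✗, 9 ✓, 22 ✓, 25 ✗, 26 ✗, 29 ✗, 38 ✓
A ∩ B = {9, 22, 38}

{9, 22, 38}


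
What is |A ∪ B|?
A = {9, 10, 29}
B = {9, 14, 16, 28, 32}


Set A = {9, 10, 29}, |A| = 3
Set B = {9, 14, 16, 28, 32}, |B| = 5
A ∩ B = {9}, |A ∩ B| = 1
|A ∪ B| = |A| + |B| - |A ∩ B| = 3 + 5 - 1 = 7

7


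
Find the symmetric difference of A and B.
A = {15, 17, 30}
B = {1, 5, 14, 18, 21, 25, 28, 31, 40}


Set A = {15, 17, 30}
Set B = {1, 5, 14, 18, 21, 25, 28, 31, 40}
A △ B = (A \ B) ∪ (B \ A)
Elements in A but not B: {15, 17, 30}
Elements in B but not A: {1, 5, 14, 18, 21, 25, 28, 31, 40}
A △ B = {1, 5, 14, 15, 17, 18, 21, 25, 28, 30, 31, 40}

{1, 5, 14, 15, 17, 18, 21, 25, 28, 30, 31, 40}


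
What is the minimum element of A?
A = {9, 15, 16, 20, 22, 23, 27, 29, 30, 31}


Set A = {9, 15, 16, 20, 22, 23, 27, 29, 30, 31}
Elements in ascending order: 9, 15, 16, 20, 22, 23, 27, 29, 30, 31
The smallest element is 9.

9


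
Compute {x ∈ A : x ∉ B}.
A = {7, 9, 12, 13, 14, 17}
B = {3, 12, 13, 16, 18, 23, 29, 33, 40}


Set A = {7, 9, 12, 13, 14, 17}
Set B = {3, 12, 13, 16, 18, 23, 29, 33, 40}
Check each element of A against B:
7 ∉ B (include), 9 ∉ B (include), 12 ∈ B, 13 ∈ B, 14 ∉ B (include), 17 ∉ B (include)
Elements of A not in B: {7, 9, 14, 17}

{7, 9, 14, 17}


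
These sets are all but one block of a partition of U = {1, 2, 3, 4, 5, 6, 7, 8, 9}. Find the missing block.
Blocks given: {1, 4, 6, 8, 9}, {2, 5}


U = {1, 2, 3, 4, 5, 6, 7, 8, 9}
Shown blocks: {1, 4, 6, 8, 9}, {2, 5}
A partition's blocks are pairwise disjoint and cover U, so the missing block = U \ (union of shown blocks).
Union of shown blocks: {1, 2, 4, 5, 6, 8, 9}
Missing block = U \ (union) = {3, 7}

{3, 7}


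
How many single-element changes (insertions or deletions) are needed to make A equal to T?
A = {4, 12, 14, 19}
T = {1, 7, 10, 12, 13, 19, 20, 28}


Set A = {4, 12, 14, 19}
Set T = {1, 7, 10, 12, 13, 19, 20, 28}
Elements to remove from A (in A, not in T): {4, 14} → 2 removals
Elements to add to A (in T, not in A): {1, 7, 10, 13, 20, 28} → 6 additions
Total edits = 2 + 6 = 8

8


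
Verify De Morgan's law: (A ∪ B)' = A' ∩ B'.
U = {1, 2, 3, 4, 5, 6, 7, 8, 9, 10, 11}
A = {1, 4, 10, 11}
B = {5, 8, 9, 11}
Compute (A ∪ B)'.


U = {1, 2, 3, 4, 5, 6, 7, 8, 9, 10, 11}
A = {1, 4, 10, 11}, B = {5, 8, 9, 11}
A ∪ B = {1, 4, 5, 8, 9, 10, 11}
(A ∪ B)' = U \ (A ∪ B) = {2, 3, 6, 7}
Verification via A' ∩ B': A' = {2, 3, 5, 6, 7, 8, 9}, B' = {1, 2, 3, 4, 6, 7, 10}
A' ∩ B' = {2, 3, 6, 7} ✓

{2, 3, 6, 7}


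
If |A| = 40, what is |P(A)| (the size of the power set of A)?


The set has 40 elements.
The power set contains all possible subsets.
|P(A)| = 2^|A| = 2^40 = 1099511627776

1099511627776


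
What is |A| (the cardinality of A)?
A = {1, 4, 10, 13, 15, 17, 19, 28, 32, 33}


Set A = {1, 4, 10, 13, 15, 17, 19, 28, 32, 33}
Listing elements: 1, 4, 10, 13, 15, 17, 19, 28, 32, 33
Counting: 10 elements
|A| = 10

10


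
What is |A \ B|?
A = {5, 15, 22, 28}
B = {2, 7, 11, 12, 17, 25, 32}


Set A = {5, 15, 22, 28}
Set B = {2, 7, 11, 12, 17, 25, 32}
A \ B = {5, 15, 22, 28}
|A \ B| = 4

4


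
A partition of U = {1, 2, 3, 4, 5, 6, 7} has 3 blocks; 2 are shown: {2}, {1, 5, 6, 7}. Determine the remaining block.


U = {1, 2, 3, 4, 5, 6, 7}
Shown blocks: {2}, {1, 5, 6, 7}
A partition's blocks are pairwise disjoint and cover U, so the missing block = U \ (union of shown blocks).
Union of shown blocks: {1, 2, 5, 6, 7}
Missing block = U \ (union) = {3, 4}

{3, 4}


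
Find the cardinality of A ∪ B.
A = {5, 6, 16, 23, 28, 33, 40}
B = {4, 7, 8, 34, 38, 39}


Set A = {5, 6, 16, 23, 28, 33, 40}, |A| = 7
Set B = {4, 7, 8, 34, 38, 39}, |B| = 6
A ∩ B = {}, |A ∩ B| = 0
|A ∪ B| = |A| + |B| - |A ∩ B| = 7 + 6 - 0 = 13

13


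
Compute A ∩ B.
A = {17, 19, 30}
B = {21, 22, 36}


Set A = {17, 19, 30}
Set B = {21, 22, 36}
A ∩ B includes only elements in both sets.
Check each element of A against B:
17 ✗, 19 ✗, 30 ✗
A ∩ B = {}

{}


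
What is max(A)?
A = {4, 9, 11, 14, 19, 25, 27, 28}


Set A = {4, 9, 11, 14, 19, 25, 27, 28}
Elements in ascending order: 4, 9, 11, 14, 19, 25, 27, 28
The largest element is 28.

28


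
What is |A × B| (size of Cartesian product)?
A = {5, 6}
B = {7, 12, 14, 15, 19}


Set A = {5, 6} has 2 elements.
Set B = {7, 12, 14, 15, 19} has 5 elements.
|A × B| = |A| × |B| = 2 × 5 = 10

10


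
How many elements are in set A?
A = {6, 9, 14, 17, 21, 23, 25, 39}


Set A = {6, 9, 14, 17, 21, 23, 25, 39}
Listing elements: 6, 9, 14, 17, 21, 23, 25, 39
Counting: 8 elements
|A| = 8

8


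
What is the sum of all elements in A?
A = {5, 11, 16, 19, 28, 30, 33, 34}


Set A = {5, 11, 16, 19, 28, 30, 33, 34}
Sum = 5 + 11 + 16 + 19 + 28 + 30 + 33 + 34 = 176

176


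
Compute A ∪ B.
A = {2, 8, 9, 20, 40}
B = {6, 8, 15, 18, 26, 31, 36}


Set A = {2, 8, 9, 20, 40}
Set B = {6, 8, 15, 18, 26, 31, 36}
A ∪ B includes all elements in either set.
Elements from A: {2, 8, 9, 20, 40}
Elements from B not already included: {6, 15, 18, 26, 31, 36}
A ∪ B = {2, 6, 8, 9, 15, 18, 20, 26, 31, 36, 40}

{2, 6, 8, 9, 15, 18, 20, 26, 31, 36, 40}


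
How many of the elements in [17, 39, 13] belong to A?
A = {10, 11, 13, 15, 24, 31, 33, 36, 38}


Set A = {10, 11, 13, 15, 24, 31, 33, 36, 38}
Candidates: [17, 39, 13]
Check each candidate:
17 ∉ A, 39 ∉ A, 13 ∈ A
Count of candidates in A: 1

1


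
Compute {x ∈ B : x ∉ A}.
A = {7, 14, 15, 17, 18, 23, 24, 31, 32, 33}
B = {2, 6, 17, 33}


Set A = {7, 14, 15, 17, 18, 23, 24, 31, 32, 33}
Set B = {2, 6, 17, 33}
Check each element of B against A:
2 ∉ A (include), 6 ∉ A (include), 17 ∈ A, 33 ∈ A
Elements of B not in A: {2, 6}

{2, 6}


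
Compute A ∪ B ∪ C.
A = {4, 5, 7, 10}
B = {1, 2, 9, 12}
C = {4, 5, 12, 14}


Set A = {4, 5, 7, 10}
Set B = {1, 2, 9, 12}
Set C = {4, 5, 12, 14}
First, A ∪ B = {1, 2, 4, 5, 7, 9, 10, 12}
Then, (A ∪ B) ∪ C = {1, 2, 4, 5, 7, 9, 10, 12, 14}

{1, 2, 4, 5, 7, 9, 10, 12, 14}


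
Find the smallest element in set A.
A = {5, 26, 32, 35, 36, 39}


Set A = {5, 26, 32, 35, 36, 39}
Elements in ascending order: 5, 26, 32, 35, 36, 39
The smallest element is 5.

5


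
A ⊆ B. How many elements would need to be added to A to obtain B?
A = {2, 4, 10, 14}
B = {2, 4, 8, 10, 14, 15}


Set A = {2, 4, 10, 14}, |A| = 4
Set B = {2, 4, 8, 10, 14, 15}, |B| = 6
Since A ⊆ B: B \ A = {8, 15}
|B| - |A| = 6 - 4 = 2

2


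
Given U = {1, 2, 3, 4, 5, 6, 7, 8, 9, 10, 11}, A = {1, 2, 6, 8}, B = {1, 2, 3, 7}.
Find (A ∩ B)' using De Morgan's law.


U = {1, 2, 3, 4, 5, 6, 7, 8, 9, 10, 11}
A = {1, 2, 6, 8}, B = {1, 2, 3, 7}
A ∩ B = {1, 2}
(A ∩ B)' = U \ (A ∩ B) = {3, 4, 5, 6, 7, 8, 9, 10, 11}
Verification via A' ∪ B': A' = {3, 4, 5, 7, 9, 10, 11}, B' = {4, 5, 6, 8, 9, 10, 11}
A' ∪ B' = {3, 4, 5, 6, 7, 8, 9, 10, 11} ✓

{3, 4, 5, 6, 7, 8, 9, 10, 11}


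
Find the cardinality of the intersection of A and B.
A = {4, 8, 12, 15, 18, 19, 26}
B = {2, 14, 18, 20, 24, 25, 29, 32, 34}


Set A = {4, 8, 12, 15, 18, 19, 26}
Set B = {2, 14, 18, 20, 24, 25, 29, 32, 34}
A ∩ B = {18}
|A ∩ B| = 1

1


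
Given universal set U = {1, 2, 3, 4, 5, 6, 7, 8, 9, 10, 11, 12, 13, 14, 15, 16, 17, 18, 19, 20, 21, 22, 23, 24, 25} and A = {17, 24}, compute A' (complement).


Universal set U = {1, 2, 3, 4, 5, 6, 7, 8, 9, 10, 11, 12, 13, 14, 15, 16, 17, 18, 19, 20, 21, 22, 23, 24, 25}
Set A = {17, 24}
A' = U \ A = elements in U but not in A
Checking each element of U:
1 (not in A, include), 2 (not in A, include), 3 (not in A, include), 4 (not in A, include), 5 (not in A, include), 6 (not in A, include), 7 (not in A, include), 8 (not in A, include), 9 (not in A, include), 10 (not in A, include), 11 (not in A, include), 12 (not in A, include), 13 (not in A, include), 14 (not in A, include), 15 (not in A, include), 16 (not in A, include), 17 (in A, exclude), 18 (not in A, include), 19 (not in A, include), 20 (not in A, include), 21 (not in A, include), 22 (not in A, include), 23 (not in A, include), 24 (in A, exclude), 25 (not in A, include)
A' = {1, 2, 3, 4, 5, 6, 7, 8, 9, 10, 11, 12, 13, 14, 15, 16, 18, 19, 20, 21, 22, 23, 25}

{1, 2, 3, 4, 5, 6, 7, 8, 9, 10, 11, 12, 13, 14, 15, 16, 18, 19, 20, 21, 22, 23, 25}


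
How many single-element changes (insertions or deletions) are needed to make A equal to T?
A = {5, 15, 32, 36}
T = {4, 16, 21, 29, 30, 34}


Set A = {5, 15, 32, 36}
Set T = {4, 16, 21, 29, 30, 34}
Elements to remove from A (in A, not in T): {5, 15, 32, 36} → 4 removals
Elements to add to A (in T, not in A): {4, 16, 21, 29, 30, 34} → 6 additions
Total edits = 4 + 6 = 10

10


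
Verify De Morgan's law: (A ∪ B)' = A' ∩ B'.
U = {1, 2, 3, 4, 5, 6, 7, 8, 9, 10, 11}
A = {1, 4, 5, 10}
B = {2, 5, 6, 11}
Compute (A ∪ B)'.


U = {1, 2, 3, 4, 5, 6, 7, 8, 9, 10, 11}
A = {1, 4, 5, 10}, B = {2, 5, 6, 11}
A ∪ B = {1, 2, 4, 5, 6, 10, 11}
(A ∪ B)' = U \ (A ∪ B) = {3, 7, 8, 9}
Verification via A' ∩ B': A' = {2, 3, 6, 7, 8, 9, 11}, B' = {1, 3, 4, 7, 8, 9, 10}
A' ∩ B' = {3, 7, 8, 9} ✓

{3, 7, 8, 9}


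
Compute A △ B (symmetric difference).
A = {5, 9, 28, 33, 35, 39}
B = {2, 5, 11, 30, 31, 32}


Set A = {5, 9, 28, 33, 35, 39}
Set B = {2, 5, 11, 30, 31, 32}
A △ B = (A \ B) ∪ (B \ A)
Elements in A but not B: {9, 28, 33, 35, 39}
Elements in B but not A: {2, 11, 30, 31, 32}
A △ B = {2, 9, 11, 28, 30, 31, 32, 33, 35, 39}

{2, 9, 11, 28, 30, 31, 32, 33, 35, 39}


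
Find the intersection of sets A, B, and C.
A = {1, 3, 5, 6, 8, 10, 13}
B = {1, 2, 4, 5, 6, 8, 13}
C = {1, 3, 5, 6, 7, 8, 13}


Set A = {1, 3, 5, 6, 8, 10, 13}
Set B = {1, 2, 4, 5, 6, 8, 13}
Set C = {1, 3, 5, 6, 7, 8, 13}
First, A ∩ B = {1, 5, 6, 8, 13}
Then, (A ∩ B) ∩ C = {1, 5, 6, 8, 13}

{1, 5, 6, 8, 13}


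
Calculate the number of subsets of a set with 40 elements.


The set has 40 elements.
The power set contains all possible subsets.
|P(A)| = 2^|A| = 2^40 = 1099511627776

1099511627776


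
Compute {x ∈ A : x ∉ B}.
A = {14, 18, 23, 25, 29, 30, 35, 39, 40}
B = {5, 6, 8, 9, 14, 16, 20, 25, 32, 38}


Set A = {14, 18, 23, 25, 29, 30, 35, 39, 40}
Set B = {5, 6, 8, 9, 14, 16, 20, 25, 32, 38}
Check each element of A against B:
14 ∈ B, 18 ∉ B (include), 23 ∉ B (include), 25 ∈ B, 29 ∉ B (include), 30 ∉ B (include), 35 ∉ B (include), 39 ∉ B (include), 40 ∉ B (include)
Elements of A not in B: {18, 23, 29, 30, 35, 39, 40}

{18, 23, 29, 30, 35, 39, 40}


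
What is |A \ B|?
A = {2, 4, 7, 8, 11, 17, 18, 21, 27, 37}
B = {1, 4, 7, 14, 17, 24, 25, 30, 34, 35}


Set A = {2, 4, 7, 8, 11, 17, 18, 21, 27, 37}
Set B = {1, 4, 7, 14, 17, 24, 25, 30, 34, 35}
A \ B = {2, 8, 11, 18, 21, 27, 37}
|A \ B| = 7

7


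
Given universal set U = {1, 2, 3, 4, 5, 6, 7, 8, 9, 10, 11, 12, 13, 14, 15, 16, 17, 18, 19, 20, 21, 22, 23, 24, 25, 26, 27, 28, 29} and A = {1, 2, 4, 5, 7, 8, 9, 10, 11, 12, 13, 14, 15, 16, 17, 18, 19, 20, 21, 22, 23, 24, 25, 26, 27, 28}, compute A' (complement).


Universal set U = {1, 2, 3, 4, 5, 6, 7, 8, 9, 10, 11, 12, 13, 14, 15, 16, 17, 18, 19, 20, 21, 22, 23, 24, 25, 26, 27, 28, 29}
Set A = {1, 2, 4, 5, 7, 8, 9, 10, 11, 12, 13, 14, 15, 16, 17, 18, 19, 20, 21, 22, 23, 24, 25, 26, 27, 28}
A' = U \ A = elements in U but not in A
Checking each element of U:
1 (in A, exclude), 2 (in A, exclude), 3 (not in A, include), 4 (in A, exclude), 5 (in A, exclude), 6 (not in A, include), 7 (in A, exclude), 8 (in A, exclude), 9 (in A, exclude), 10 (in A, exclude), 11 (in A, exclude), 12 (in A, exclude), 13 (in A, exclude), 14 (in A, exclude), 15 (in A, exclude), 16 (in A, exclude), 17 (in A, exclude), 18 (in A, exclude), 19 (in A, exclude), 20 (in A, exclude), 21 (in A, exclude), 22 (in A, exclude), 23 (in A, exclude), 24 (in A, exclude), 25 (in A, exclude), 26 (in A, exclude), 27 (in A, exclude), 28 (in A, exclude), 29 (not in A, include)
A' = {3, 6, 29}

{3, 6, 29}
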